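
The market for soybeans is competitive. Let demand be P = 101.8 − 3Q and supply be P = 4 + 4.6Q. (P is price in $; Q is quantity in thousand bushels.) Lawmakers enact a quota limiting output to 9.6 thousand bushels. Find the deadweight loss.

$40.59 thousand

Competitive equilibrium: 101.8 − 3Q = 4 + 4.6Q → Q* = 12.8684, P* = 63.1947.
At Q = 9.6: demand price = 101.8 − 3·9.6 = 73; supply price = 4 + 4.6·9.6 = 48.16.
ΔQ = 12.8684 − 9.6 = 3.2684; wedge = 73 − 48.16 = 24.84.
Deadweight loss = ½ × 3.2684 × 24.84 = $40.59 thousand.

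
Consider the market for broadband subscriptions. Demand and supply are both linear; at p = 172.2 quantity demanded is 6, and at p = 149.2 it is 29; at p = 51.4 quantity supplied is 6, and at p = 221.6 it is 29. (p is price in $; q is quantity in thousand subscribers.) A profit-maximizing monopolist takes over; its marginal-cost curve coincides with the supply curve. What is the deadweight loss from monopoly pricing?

$19.74 thousand

Demand slope = (149.2 − 172.2)/(29 − 6) = −1, so p = 178.2 − q.
Supply slope = (221.6 − 51.4)/(29 − 6) = 7.4, so p = 7 + 7.4q.
Competitive equilibrium: 178.2 − q = 7 + 7.4q → q* = 20.381, p* = 157.819.
Marginal revenue: MR = 178.2 − 2q. Set MR = MC: 178.2 − 2q = 7 + 7.4q → q_m = 18.2128.
Price p_m = 178.2 − 1·18.2128 = 159.9872; MC(q_m) = 7 + 7.4·18.2128 = 141.7747.
Competitive q* = 20.381, so Δq = 2.1682; wedge = 159.9872 − 141.7747 = 18.2125.
Deadweight loss = ½ × 2.1682 × 18.2125 = $19.74 thousand.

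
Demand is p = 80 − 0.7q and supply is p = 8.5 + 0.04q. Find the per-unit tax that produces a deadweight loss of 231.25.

18.5

Competitive equilibrium: 80 − 0.7q = 8.5 + 0.04q → q* = 96.6216, p* = 12.3649.
A tax t gives Δq = t/0.74 and wedge t, so DWL = t²/1.48.
t²/1.48 = 231.25 → t² = 342.25 → t = 18.5.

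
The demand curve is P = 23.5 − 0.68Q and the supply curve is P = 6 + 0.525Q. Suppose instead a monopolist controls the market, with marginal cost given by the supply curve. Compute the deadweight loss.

16.54

Competitive equilibrium: 23.5 − 0.68Q = 6 + 0.525Q → Q* = 14.5228, P* = 13.6245.
Marginal revenue: MR = 23.5 − 1.36Q. Set MR = MC: 23.5 − 1.36Q = 6 + 0.525Q → Q_m = 9.2838.
Price P_m = 23.5 − 0.68·9.2838 = 17.187; MC(Q_m) = 6 + 0.525·9.2838 = 10.874.
Competitive Q* = 14.5228, so ΔQ = 5.239; wedge = 17.187 − 10.874 = 6.313.
Welfare loss = ½ × 5.239 × 6.313 = 16.54.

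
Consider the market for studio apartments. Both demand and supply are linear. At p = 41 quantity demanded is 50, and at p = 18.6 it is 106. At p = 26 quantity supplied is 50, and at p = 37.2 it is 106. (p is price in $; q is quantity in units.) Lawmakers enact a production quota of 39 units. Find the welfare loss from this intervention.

$388.80

Demand slope = (18.6 − 41)/(106 − 50) = −0.4, so p = 61 − 0.4q.
Supply slope = (37.2 − 26)/(106 − 50) = 0.2, so p = 16 + 0.2q.
Competitive equilibrium: 61 − 0.4q = 16 + 0.2q → q* = 75, p* = 31.
At q = 39: demand price = 61 − 0.4·39 = 45.4; supply price = 16 + 0.2·39 = 23.8.
Δq = 75 − 39 = 36; wedge = 45.4 − 23.8 = 21.6.
DWL = ½ × 36 × 21.6 = $388.80.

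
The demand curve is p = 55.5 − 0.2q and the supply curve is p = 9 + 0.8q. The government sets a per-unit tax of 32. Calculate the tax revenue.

Competitive equilibrium: 55.5 − 0.2q = 9 + 0.8q → q* = 46.5, p* = 46.2.
With the tax, the buyer price exceeds the seller price by 32: (55.5 − 0.2q) − (9 + 0.8q) = 32 → q' = 14.5.
Tax revenue = 32 × 14.5 = 464.

464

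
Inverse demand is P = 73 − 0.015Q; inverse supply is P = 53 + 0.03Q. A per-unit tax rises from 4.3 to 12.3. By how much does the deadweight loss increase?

Competitive equilibrium: 73 − 0.015Q = 53 + 0.03Q → Q* = 444.4444, P* = 66.3333.
For a per-unit tax t: ΔQ = t/0.045, so DWL = ½·t·(t/0.045) = t²/0.09.
At t = 4.3: DWL = 205.444. At t = 12.3: DWL = 1681.
Increase = 1681 − 205.444 = 1475.56.

1475.56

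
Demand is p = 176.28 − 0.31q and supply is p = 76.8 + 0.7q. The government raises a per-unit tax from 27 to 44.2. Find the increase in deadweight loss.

Competitive equilibrium: 176.28 − 0.31q = 76.8 + 0.7q → q* = 98.495, p* = 145.7465.
For a per-unit tax t: Δq = t/1.01, so DWL = ½·t·(t/1.01) = t²/2.02.
At t = 27: DWL = 360.891. At t = 44.2: DWL = 967.149.
Increase = 967.149 − 360.891 = 606.26.

606.26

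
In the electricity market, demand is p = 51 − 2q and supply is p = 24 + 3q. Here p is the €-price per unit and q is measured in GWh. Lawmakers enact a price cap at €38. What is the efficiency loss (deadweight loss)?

€1.34

Competitive equilibrium: 51 − 2q = 24 + 3q → q* = 5.4, p* = 40.2.
At the ceiling p = 38, quantity supplied = (38 − 24)/3 = 4.6667.
Willingness to pay at q' = 4.6667: 51 − 2·4.6667 = 41.6666.
Δq = 5.4 − 4.6667 = 0.7333; wedge = 41.6666 − 38 = 3.6666.
The triangle = ½ × 0.7333 × 3.6666 = €1.34.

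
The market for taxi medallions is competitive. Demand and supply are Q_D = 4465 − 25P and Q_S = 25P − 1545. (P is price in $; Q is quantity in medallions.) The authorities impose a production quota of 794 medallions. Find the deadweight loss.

$17742.24

In inverse form: demand P = 178.6 − 0.04Q, supply P = 61.8 + 0.04Q.
Competitive equilibrium: 178.6 − 0.04Q = 61.8 + 0.04Q → Q* = 1460, P* = 120.2.
At Q = 794: demand price = 178.6 − 0.04·794 = 146.84; supply price = 61.8 + 0.04·794 = 93.56.
ΔQ = 1460 − 794 = 666; wedge = 146.84 − 93.56 = 53.28.
DWL = ½ × 666 × 53.28 = $17742.24.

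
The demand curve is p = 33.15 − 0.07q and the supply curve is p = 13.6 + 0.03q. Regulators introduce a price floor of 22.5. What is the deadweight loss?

93.99

Competitive equilibrium: 33.15 − 0.07q = 13.6 + 0.03q → q* = 195.5, p* = 19.465.
At the floor p = 22.5, quantity demanded = (33.15 − 22.5)/0.07 = 152.1429.
Sellers' marginal cost at q' = 152.1429: 13.6 + 0.03·152.1429 = 18.1643.
Δq = 195.5 − 152.1429 = 43.3571; wedge = 22.5 − 18.1643 = 4.3357.
DWL = ½ × 43.3571 × 4.3357 = 93.99.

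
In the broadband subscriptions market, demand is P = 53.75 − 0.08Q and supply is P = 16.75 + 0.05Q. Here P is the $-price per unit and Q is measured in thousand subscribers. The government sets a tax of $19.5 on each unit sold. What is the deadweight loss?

$1462.50 thousand

Competitive equilibrium: 53.75 − 0.08Q = 16.75 + 0.05Q → Q* = 284.6154, P* = 30.9808.
With the tax, the buyer price exceeds the seller price by 19.5: (53.75 − 0.08Q) − (16.75 + 0.05Q) = 19.5 → Q' = 134.6154.
ΔQ = 284.6154 − 134.6154 = 150; the wedge equals the tax, 19.5.
The triangle = ½ × 150 × 19.5 = $1462.50 thousand.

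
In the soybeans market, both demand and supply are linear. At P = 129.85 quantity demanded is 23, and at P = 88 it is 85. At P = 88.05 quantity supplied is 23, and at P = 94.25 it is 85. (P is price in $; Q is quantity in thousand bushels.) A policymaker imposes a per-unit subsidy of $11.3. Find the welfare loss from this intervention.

Demand slope = (88 − 129.85)/(85 − 23) = −0.675, so P = 145.375 − 0.675Q.
Supply slope = (94.25 − 88.05)/(85 − 23) = 0.1, so P = 85.75 + 0.1Q.
Competitive equilibrium: 145.375 − 0.675Q = 85.75 + 0.1Q → Q* = 76.9355, P* = 93.4435.
The subsidy lowers effective supply by 11.3: P = 74.45 + 0.1Q.
New quantity: 145.375 − 0.675Q = 74.45 + 0.1Q → Q' = 91.5161.
Overproduction ΔQ = 91.5161 − 76.9355 = 14.5806; wedge = subsidy = 11.3.
Welfare loss = ½ × 14.5806 × 11.3 = $82.38 thousand.

$82.38 thousand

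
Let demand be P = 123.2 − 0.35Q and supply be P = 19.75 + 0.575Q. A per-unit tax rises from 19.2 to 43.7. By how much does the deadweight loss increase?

833

Competitive equilibrium: 123.2 − 0.35Q = 19.75 + 0.575Q → Q* = 111.8378, P* = 84.0568.
For a per-unit tax t: ΔQ = t/0.925, so DWL = ½·t·(t/0.925) = t²/1.85.
At t = 19.2: DWL = 199.265. At t = 43.7: DWL = 1032.265.
Increase = 1032.265 − 199.265 = 833.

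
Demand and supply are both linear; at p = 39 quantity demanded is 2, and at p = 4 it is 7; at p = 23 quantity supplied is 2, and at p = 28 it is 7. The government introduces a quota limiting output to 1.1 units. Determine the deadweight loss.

Demand slope = (4 − 39)/(7 − 2) = −7, so p = 53 − 7q.
Supply slope = (28 − 23)/(7 − 2) = 1, so p = 21 + q.
Competitive equilibrium: 53 − 7q = 21 + q → q* = 4, p* = 25.
At q = 1.1: demand price = 53 − 7·1.1 = 45.3; supply price = 21 + 1·1.1 = 22.1.
Δq = 4 − 1.1 = 2.9; wedge = 45.3 − 22.1 = 23.2.
The triangle = ½ × 2.9 × 23.2 = 33.64.

33.64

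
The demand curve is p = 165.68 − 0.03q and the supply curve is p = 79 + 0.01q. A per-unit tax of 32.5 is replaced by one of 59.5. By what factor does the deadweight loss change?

Competitive equilibrium: 165.68 − 0.03q = 79 + 0.01q → q* = 2167, p* = 100.67.
For a per-unit tax t: Δq = t/0.04, so DWL = ½·t·(t/0.04) = t²/0.08.
At t = 32.5: DWL = 13203.125. At t = 59.5: DWL = 44253.125.
Ratio = (59.5/32.5)² = 3.352.

3.352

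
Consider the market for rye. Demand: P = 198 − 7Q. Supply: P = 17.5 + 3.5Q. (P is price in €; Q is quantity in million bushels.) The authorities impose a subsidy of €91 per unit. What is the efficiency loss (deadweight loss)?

€394.33 million

Competitive equilibrium: 198 − 7Q = 17.5 + 3.5Q → Q* = 17.1905, P* = 77.6667.
The subsidy lowers effective supply by 91: P = 3.5Q − 73.5.
New quantity: 198 − 7Q = 3.5Q − 73.5 → Q' = 25.8571.
Overproduction ΔQ = 25.8571 − 17.1905 = 8.6666; wedge = subsidy = 91.
Welfare loss = ½ × 8.6666 × 91 = €394.33 million.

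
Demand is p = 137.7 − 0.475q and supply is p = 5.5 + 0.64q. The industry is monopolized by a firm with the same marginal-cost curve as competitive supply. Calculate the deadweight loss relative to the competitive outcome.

Competitive equilibrium: 137.7 − 0.475q = 5.5 + 0.64q → q* = 118.565, p* = 81.3816.
Marginal revenue: MR = 137.7 − 0.95q. Set MR = MC: 137.7 − 0.95q = 5.5 + 0.64q → q_m = 83.1447.
Price p_m = 137.7 − 0.475·83.1447 = 98.2063; MC(q_m) = 5.5 + 0.64·83.1447 = 58.7126.
Competitive q* = 118.565, so Δq = 35.4203; wedge = 98.2063 − 58.7126 = 39.4937.
Welfare loss = ½ × 35.4203 × 39.4937 = 699.44.

699.44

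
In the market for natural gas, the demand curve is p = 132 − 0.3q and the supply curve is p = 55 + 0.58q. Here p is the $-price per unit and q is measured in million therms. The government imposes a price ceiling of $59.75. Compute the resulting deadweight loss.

$2767.66 million

Competitive equilibrium: 132 − 0.3q = 55 + 0.58q → q* = 87.5, p* = 105.75.
At the ceiling p = 59.75, quantity supplied = (59.75 − 55)/0.58 = 8.1897.
Willingness to pay at q' = 8.1897: 132 − 0.3·8.1897 = 129.5431.
Δq = 87.5 − 8.1897 = 79.3103; wedge = 129.5431 − 59.75 = 69.7931.
The triangle = ½ × 79.3103 × 69.7931 = $2767.66 million.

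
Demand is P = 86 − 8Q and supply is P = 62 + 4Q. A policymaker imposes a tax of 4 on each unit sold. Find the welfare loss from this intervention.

Competitive equilibrium: 86 − 8Q = 62 + 4Q → Q* = 2, P* = 70.
With the tax, the buyer price exceeds the seller price by 4: (86 − 8Q) − (62 + 4Q) = 4 → Q' = 1.6667.
ΔQ = 2 − 1.6667 = 0.3333; the wedge equals the tax, 4.
Welfare loss = ½ × 0.3333 × 4 = 0.67.

0.67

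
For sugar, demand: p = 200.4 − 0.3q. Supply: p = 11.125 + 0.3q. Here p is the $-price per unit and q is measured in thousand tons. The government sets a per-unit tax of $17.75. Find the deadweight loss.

Competitive equilibrium: 200.4 − 0.3q = 11.125 + 0.3q → q* = 315.4583, p* = 105.7625.
With the tax, the buyer price exceeds the seller price by 17.75: (200.4 − 0.3q) − (11.125 + 0.3q) = 17.75 → q' = 285.875.
Δq = 315.4583 − 285.875 = 29.5833; the wedge equals the tax, 17.75.
The triangle = ½ × 29.5833 × 17.75 = $262.55 thousand.

$262.55 thousand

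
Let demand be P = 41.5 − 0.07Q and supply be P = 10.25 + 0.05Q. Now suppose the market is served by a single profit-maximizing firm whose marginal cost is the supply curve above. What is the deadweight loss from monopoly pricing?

Competitive equilibrium: 41.5 − 0.07Q = 10.25 + 0.05Q → Q* = 260.4167, P* = 23.2708.
Marginal revenue: MR = 41.5 − 0.14Q. Set MR = MC: 41.5 − 0.14Q = 10.25 + 0.05Q → Q_m = 164.4737.
Price P_m = 41.5 − 0.07·164.4737 = 29.9868; MC(Q_m) = 10.25 + 0.05·164.4737 = 18.4737.
Competitive Q* = 260.4167, so ΔQ = 95.943; wedge = 29.9868 − 18.4737 = 11.5131.
DWL = ½ × 95.943 × 11.5131 = 552.30.

552.30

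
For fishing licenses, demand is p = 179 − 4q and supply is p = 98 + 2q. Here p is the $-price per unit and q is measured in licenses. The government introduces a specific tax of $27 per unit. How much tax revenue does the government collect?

Competitive equilibrium: 179 − 4q = 98 + 2q → q* = 13.5, p* = 125.
With the tax, the buyer price exceeds the seller price by 27: (179 − 4q) − (98 + 2q) = 27 → q' = 9.
Tax revenue = 27 × 9 = $243.

$243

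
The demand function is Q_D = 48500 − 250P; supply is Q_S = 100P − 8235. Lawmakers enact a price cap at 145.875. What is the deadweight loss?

In inverse form: demand P = 194 − 0.004Q, supply P = 82.35 + 0.01Q.
Competitive equilibrium: 194 − 0.004Q = 82.35 + 0.01Q → Q* = 7975, P* = 162.1.
At the ceiling P = 145.875, quantity supplied = (145.875 − 82.35)/0.01 = 6352.5.
Willingness to pay at Q' = 6352.5: 194 − 0.004·6352.5 = 168.59.
ΔQ = 7975 − 6352.5 = 1622.5; wedge = 168.59 − 145.875 = 22.715.
Welfare loss = ½ × 1622.5 × 22.715 = 18427.54.

18427.54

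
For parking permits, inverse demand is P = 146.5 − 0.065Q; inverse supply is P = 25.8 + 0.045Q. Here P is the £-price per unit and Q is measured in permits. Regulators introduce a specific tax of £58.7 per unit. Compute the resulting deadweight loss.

Competitive equilibrium: 146.5 − 0.065Q = 25.8 + 0.045Q → Q* = 1097.2727, P* = 75.1773.
With the tax, the buyer price exceeds the seller price by 58.7: (146.5 − 0.065Q) − (25.8 + 0.045Q) = 58.7 → Q' = 563.6364.
ΔQ = 1097.2727 − 563.6364 = 533.6363; the wedge equals the tax, 58.7.
Deadweight loss = ½ × 533.6363 × 58.7 = £15662.23.

£15662.23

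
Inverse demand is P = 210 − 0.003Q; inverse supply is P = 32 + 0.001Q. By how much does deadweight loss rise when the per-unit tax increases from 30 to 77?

628625

Competitive equilibrium: 210 − 0.003Q = 32 + 0.001Q → Q* = 44500, P* = 76.5.
For a per-unit tax t: ΔQ = t/0.004, so DWL = ½·t·(t/0.004) = t²/0.008.
At t = 30: DWL = 112500. At t = 77: DWL = 741125.
Increase = 741125 − 112500 = 628625.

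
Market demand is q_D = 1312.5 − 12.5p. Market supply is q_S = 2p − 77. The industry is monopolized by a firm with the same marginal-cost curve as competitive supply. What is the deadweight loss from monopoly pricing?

56.01

In inverse form: demand p = 105 − 0.08q, supply p = 38.5 + 0.5q.
Competitive equilibrium: 105 − 0.08q = 38.5 + 0.5q → q* = 114.6552, p* = 95.8276.
Marginal revenue: MR = 105 − 0.16q. Set MR = MC: 105 − 0.16q = 38.5 + 0.5q → q_m = 100.7576.
Price p_m = 105 − 0.08·100.7576 = 96.9394; MC(q_m) = 38.5 + 0.5·100.7576 = 88.8788.
Competitive q* = 114.6552, so Δq = 13.8976; wedge = 96.9394 − 88.8788 = 8.0606.
DWL = ½ × 13.8976 × 8.0606 = 56.01.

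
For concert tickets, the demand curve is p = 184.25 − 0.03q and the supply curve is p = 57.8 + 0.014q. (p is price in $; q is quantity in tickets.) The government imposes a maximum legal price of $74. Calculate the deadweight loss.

Competitive equilibrium: 184.25 − 0.03q = 57.8 + 0.014q → q* = 2873.8636364, p* = 98.0340909.
At the ceiling p = 74, quantity supplied = (74 − 57.8)/0.014 = 1157.1428571.
Willingness to pay at q' = 1157.1428571: 184.25 − 0.03·1157.1428571 = 149.5357143.
Δq = 2873.8636364 − 1157.1428571 = 1716.7207793; wedge = 149.5357143 − 74 = 75.5357143.
Deadweight loss = ½ × 1716.7207793 × 75.5357143 = $64836.87.

$64836.87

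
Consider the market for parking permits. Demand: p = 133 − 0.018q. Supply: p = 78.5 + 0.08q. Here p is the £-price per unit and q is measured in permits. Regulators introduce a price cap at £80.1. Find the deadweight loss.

Competitive equilibrium: 133 − 0.018q = 78.5 + 0.08q → q* = 556.1224, p* = 122.9898.
At the ceiling p = 80.1, quantity supplied = (80.1 − 78.5)/0.08 = 20.
Willingness to pay at q' = 20: 133 − 0.018·20 = 132.64.
Δq = 556.1224 − 20 = 536.1224; wedge = 132.64 − 80.1 = 52.54.
DWL = ½ × 536.1224 × 52.54 = £14083.94.

£14083.94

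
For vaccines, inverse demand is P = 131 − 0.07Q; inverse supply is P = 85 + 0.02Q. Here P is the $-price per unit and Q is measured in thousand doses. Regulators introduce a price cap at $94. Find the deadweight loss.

$168.06 thousand

Competitive equilibrium: 131 − 0.07Q = 85 + 0.02Q → Q* = 511.1111, P* = 95.2222.
At the ceiling P = 94, quantity supplied = (94 − 85)/0.02 = 450.
Willingness to pay at Q' = 450: 131 − 0.07·450 = 99.5.
ΔQ = 511.1111 − 450 = 61.1111; wedge = 99.5 − 94 = 5.5.
Welfare loss = ½ × 61.1111 × 5.5 = $168.06 thousand.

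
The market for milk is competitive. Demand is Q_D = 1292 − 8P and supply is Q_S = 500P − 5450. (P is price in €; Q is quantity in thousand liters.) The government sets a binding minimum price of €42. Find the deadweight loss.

In inverse form: demand P = 161.5 − 0.125Q, supply P = 10.9 + 0.002Q.
Competitive equilibrium: 161.5 − 0.125Q = 10.9 + 0.002Q → Q* = 1185.8268, P* = 13.2717.
At the floor P = 42, quantity demanded = (161.5 − 42)/0.125 = 956.
Sellers' marginal cost at Q' = 956: 10.9 + 0.002·956 = 12.812.
ΔQ = 1185.8268 − 956 = 229.8268; wedge = 42 − 12.812 = 29.188.
Welfare loss = ½ × 229.8268 × 29.188 = €3354.09 thousand.

€3354.09 thousand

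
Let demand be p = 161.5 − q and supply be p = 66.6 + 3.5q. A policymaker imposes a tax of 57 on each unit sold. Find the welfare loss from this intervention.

Competitive equilibrium: 161.5 − q = 66.6 + 3.5q → q* = 21.0889, p* = 140.4111.
With the tax, the buyer price exceeds the seller price by 57: (161.5 − q) − (66.6 + 3.5q) = 57 → q' = 8.4222.
Δq = 21.0889 − 8.4222 = 12.6667; the wedge equals the tax, 57.
Deadweight loss = ½ × 12.6667 × 57 = 361.

361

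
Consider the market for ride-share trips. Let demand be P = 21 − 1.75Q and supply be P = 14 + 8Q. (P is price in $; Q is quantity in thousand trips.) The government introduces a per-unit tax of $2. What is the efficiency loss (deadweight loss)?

Competitive equilibrium: 21 − 1.75Q = 14 + 8Q → Q* = 0.7179, P* = 19.7436.
With the tax, the buyer price exceeds the seller price by 2: (21 − 1.75Q) − (14 + 8Q) = 2 → Q' = 0.5128.
ΔQ = 0.7179 − 0.5128 = 0.2051; the wedge equals the tax, 2.
The triangle = ½ × 0.2051 × 2 = $0.21 thousand.

$0.21 thousand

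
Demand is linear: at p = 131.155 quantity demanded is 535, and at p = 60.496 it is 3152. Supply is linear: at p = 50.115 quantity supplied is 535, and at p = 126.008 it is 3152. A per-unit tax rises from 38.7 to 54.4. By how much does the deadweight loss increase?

Demand slope = (60.496 − 131.155)/(3152 − 535) = −0.027, so p = 145.6 − 0.027q.
Supply slope = (126.008 − 50.115)/(3152 − 535) = 0.029, so p = 34.6 + 0.029q.
Competitive equilibrium: 145.6 − 0.027q = 34.6 + 0.029q → q* = 1982.1429, p* = 92.0821.
For a per-unit tax t: Δq = t/0.056, so DWL = ½·t·(t/0.056) = t²/0.112.
At t = 38.7: DWL = 13372.232. At t = 54.4: DWL = 26422.857.
Increase = 26422.857 − 13372.232 = 13050.625.

13050.625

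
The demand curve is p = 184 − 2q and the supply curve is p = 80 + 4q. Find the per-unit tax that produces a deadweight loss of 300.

Competitive equilibrium: 184 − 2q = 80 + 4q → q* = 17.3333, p* = 149.3333.
A tax t gives Δq = t/6 and wedge t, so DWL = t²/12.
t²/12 = 300 → t² = 3600 → t = 60.

60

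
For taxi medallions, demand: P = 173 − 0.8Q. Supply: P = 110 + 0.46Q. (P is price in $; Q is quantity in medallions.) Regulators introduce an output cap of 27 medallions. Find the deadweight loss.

Competitive equilibrium: 173 − 0.8Q = 110 + 0.46Q → Q* = 50, P* = 133.
At Q = 27: demand price = 173 − 0.8·27 = 151.4; supply price = 110 + 0.46·27 = 122.42.
ΔQ = 50 − 27 = 23; wedge = 151.4 − 122.42 = 28.98.
The triangle = ½ × 23 × 28.98 = $333.27.

$333.27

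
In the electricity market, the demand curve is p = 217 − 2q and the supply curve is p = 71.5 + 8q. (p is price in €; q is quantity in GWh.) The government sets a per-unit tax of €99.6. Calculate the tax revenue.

€457.164

Competitive equilibrium: 217 − 2q = 71.5 + 8q → q* = 14.55, p* = 187.9.
With the tax, the buyer price exceeds the seller price by 99.6: (217 − 2q) − (71.5 + 8q) = 99.6 → q' = 4.59.
Tax revenue = 99.6 × 4.59 = €457.164.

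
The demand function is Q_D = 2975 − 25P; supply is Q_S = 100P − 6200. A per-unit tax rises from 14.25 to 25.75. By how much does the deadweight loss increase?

In inverse form: demand P = 119 − 0.04Q, supply P = 62 + 0.01Q.
Competitive equilibrium: 119 − 0.04Q = 62 + 0.01Q → Q* = 1140, P* = 73.4.
For a per-unit tax t: ΔQ = t/0.05, so DWL = ½·t·(t/0.05) = t²/0.1.
At t = 14.25: DWL = 2030.625. At t = 25.75: DWL = 6630.625.
Increase = 6630.625 − 2030.625 = 4600.

4600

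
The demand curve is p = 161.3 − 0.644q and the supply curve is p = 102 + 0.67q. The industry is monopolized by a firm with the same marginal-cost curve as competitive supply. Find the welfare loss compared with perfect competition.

144.75

Competitive equilibrium: 161.3 − 0.644q = 102 + 0.67q → q* = 45.1294, p* = 132.2367.
Marginal revenue: MR = 161.3 − 1.288q. Set MR = MC: 161.3 − 1.288q = 102 + 0.67q → q_m = 30.286.
Price p_m = 161.3 − 0.644·30.286 = 141.7958; MC(q_m) = 102 + 0.67·30.286 = 122.2916.
Competitive q* = 45.1294, so Δq = 14.8434; wedge = 141.7958 − 122.2916 = 19.5042.
Deadweight loss = ½ × 14.8434 × 19.5042 = 144.75.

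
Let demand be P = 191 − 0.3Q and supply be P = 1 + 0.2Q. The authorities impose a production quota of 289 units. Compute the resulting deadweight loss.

Competitive equilibrium: 191 − 0.3Q = 1 + 0.2Q → Q* = 380, P* = 77.
At Q = 289: demand price = 191 − 0.3·289 = 104.3; supply price = 1 + 0.2·289 = 58.8.
ΔQ = 380 − 289 = 91; wedge = 104.3 − 58.8 = 45.5.
DWL = ½ × 91 × 45.5 = 2070.25.

2070.25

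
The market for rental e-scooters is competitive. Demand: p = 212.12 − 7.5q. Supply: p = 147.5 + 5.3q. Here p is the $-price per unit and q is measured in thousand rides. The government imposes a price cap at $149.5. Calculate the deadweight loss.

Competitive equilibrium: 212.12 − 7.5q = 147.5 + 5.3q → q* = 5.0484, p* = 174.2567.
At the ceiling p = 149.5, quantity supplied = (149.5 − 147.5)/5.3 = 0.3774.
Willingness to pay at q' = 0.3774: 212.12 − 7.5·0.3774 = 209.2895.
Δq = 5.0484 − 0.3774 = 4.671; wedge = 209.2895 − 149.5 = 59.7895.
Welfare loss = ½ × 4.671 × 59.7895 = $139.64 thousand.

$139.64 thousand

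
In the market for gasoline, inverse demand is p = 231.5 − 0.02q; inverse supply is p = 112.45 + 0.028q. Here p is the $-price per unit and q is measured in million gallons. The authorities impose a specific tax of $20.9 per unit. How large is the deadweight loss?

Competitive equilibrium: 231.5 − 0.02q = 112.45 + 0.028q → q* = 2480.2083, p* = 181.8958.
With the tax, the buyer price exceeds the seller price by 20.9: (231.5 − 0.02q) − (112.45 + 0.028q) = 20.9 → q' = 2044.7917.
Δq = 2480.2083 − 2044.7917 = 435.4166; the wedge equals the tax, 20.9.
Deadweight loss = ½ × 435.4166 × 20.9 = $4550.10 million.

$4550.10 million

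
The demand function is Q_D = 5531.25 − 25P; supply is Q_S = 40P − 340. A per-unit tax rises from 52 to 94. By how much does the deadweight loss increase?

In inverse form: demand P = 221.25 − 0.04Q, supply P = 8.5 + 0.025Q.
Competitive equilibrium: 221.25 − 0.04Q = 8.5 + 0.025Q → Q* = 3273.0769, P* = 90.3269.
For a per-unit tax t: ΔQ = t/0.065, so DWL = ½·t·(t/0.065) = t²/0.13.
At t = 52: DWL = 20800. At t = 94: DWL = 67969.231.
Increase = 67969.231 − 20800 = 47169.23.

47169.23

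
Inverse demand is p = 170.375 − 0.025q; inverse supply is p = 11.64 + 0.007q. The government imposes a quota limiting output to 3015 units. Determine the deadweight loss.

Competitive equilibrium: 170.375 − 0.025q = 11.64 + 0.007q → q* = 4960.4688, p* = 46.3633.
At q = 3015: demand price = 170.375 − 0.025·3015 = 95; supply price = 11.64 + 0.007·3015 = 32.745.
Δq = 4960.4688 − 3015 = 1945.4688; wedge = 95 − 32.745 = 62.255.
DWL = ½ × 1945.4688 × 62.255 = 60557.58.

60557.58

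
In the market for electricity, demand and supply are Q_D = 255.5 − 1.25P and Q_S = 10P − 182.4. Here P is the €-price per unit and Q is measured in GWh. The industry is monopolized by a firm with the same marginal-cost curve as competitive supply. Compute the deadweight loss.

In inverse form: demand P = 204.4 − 0.8Q, supply P = 18.24 + 0.1Q.
Competitive equilibrium: 204.4 − 0.8Q = 18.24 + 0.1Q → Q* = 206.8444, P* = 38.9244.
Marginal revenue: MR = 204.4 − 1.6Q. Set MR = MC: 204.4 − 1.6Q = 18.24 + 0.1Q → Q_m = 109.5059.
Price P_m = 204.4 − 0.8·109.5059 = 116.7953; MC(Q_m) = 18.24 + 0.1·109.5059 = 29.1906.
Competitive Q* = 206.8444, so ΔQ = 97.3385; wedge = 116.7953 − 29.1906 = 87.6047.
Deadweight loss = ½ × 97.3385 × 87.6047 = €4263.66.

€4263.66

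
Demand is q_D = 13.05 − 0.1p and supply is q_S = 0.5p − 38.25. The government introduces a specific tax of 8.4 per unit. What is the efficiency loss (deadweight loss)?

2.94

In inverse form: demand p = 130.5 − 10q, supply p = 76.5 + 2q.
Competitive equilibrium: 130.5 − 10q = 76.5 + 2q → q* = 4.5, p* = 85.5.
With the tax, the buyer price exceeds the seller price by 8.4: (130.5 − 10q) − (76.5 + 2q) = 8.4 → q' = 3.8.
Δq = 4.5 − 3.8 = 0.7; the wedge equals the tax, 8.4.
Welfare loss = ½ × 0.7 × 8.4 = 2.94.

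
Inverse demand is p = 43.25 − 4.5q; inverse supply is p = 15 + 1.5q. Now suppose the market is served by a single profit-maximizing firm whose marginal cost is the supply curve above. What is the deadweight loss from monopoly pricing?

12.22

Competitive equilibrium: 43.25 − 4.5q = 15 + 1.5q → q* = 4.70833, p* = 22.0625.
Marginal revenue: MR = 43.25 − 9q. Set MR = MC: 43.25 − 9q = 15 + 1.5q → q_m = 2.69048.
Price p_m = 43.25 − 4.5·2.69048 = 31.14284; MC(q_m) = 15 + 1.5·2.69048 = 19.03572.
Competitive q* = 4.70833, so Δq = 2.01785; wedge = 31.14284 − 19.03572 = 12.10712.
Welfare loss = ½ × 2.01785 × 12.10712 = 12.22.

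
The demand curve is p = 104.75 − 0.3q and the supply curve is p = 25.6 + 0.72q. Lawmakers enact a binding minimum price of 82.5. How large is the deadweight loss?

Competitive equilibrium: 104.75 − 0.3q = 25.6 + 0.72q → q* = 77.598, p* = 81.4706.
At the floor p = 82.5, quantity demanded = (104.75 − 82.5)/0.3 = 74.1667.
Sellers' marginal cost at q' = 74.1667: 25.6 + 0.72·74.1667 = 79.
Δq = 77.598 − 74.1667 = 3.4313; wedge = 82.5 − 79 = 3.5.
Welfare loss = ½ × 3.4313 × 3.5 = 6.

6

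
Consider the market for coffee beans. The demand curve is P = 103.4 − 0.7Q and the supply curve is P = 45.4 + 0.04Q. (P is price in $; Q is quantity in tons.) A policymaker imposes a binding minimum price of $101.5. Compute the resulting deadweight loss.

$2118.27

Competitive equilibrium: 103.4 − 0.7Q = 45.4 + 0.04Q → Q* = 78.3784, P* = 48.5351.
At the floor P = 101.5, quantity demanded = (103.4 − 101.5)/0.7 = 2.7143.
Sellers' marginal cost at Q' = 2.7143: 45.4 + 0.04·2.7143 = 45.5086.
ΔQ = 78.3784 − 2.7143 = 75.6641; wedge = 101.5 − 45.5086 = 55.9914.
Welfare loss = ½ × 75.6641 × 55.9914 = $2118.27.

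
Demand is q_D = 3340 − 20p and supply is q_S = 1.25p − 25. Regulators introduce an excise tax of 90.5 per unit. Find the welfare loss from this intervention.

In inverse form: demand p = 167 − 0.05q, supply p = 20 + 0.8q.
Competitive equilibrium: 167 − 0.05q = 20 + 0.8q → q* = 172.9412, p* = 158.3529.
With the tax, the buyer price exceeds the seller price by 90.5: (167 − 0.05q) − (20 + 0.8q) = 90.5 → q' = 66.4706.
Δq = 172.9412 − 66.4706 = 106.4706; the wedge equals the tax, 90.5.
DWL = ½ × 106.4706 × 90.5 = 4817.79.

4817.79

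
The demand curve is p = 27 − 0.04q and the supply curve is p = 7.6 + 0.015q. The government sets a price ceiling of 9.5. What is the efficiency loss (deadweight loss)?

Competitive equilibrium: 27 − 0.04q = 7.6 + 0.015q → q* = 352.7273, p* = 12.8909.
At the ceiling p = 9.5, quantity supplied = (9.5 − 7.6)/0.015 = 126.6667.
Willingness to pay at q' = 126.6667: 27 − 0.04·126.6667 = 21.9333.
Δq = 352.7273 − 126.6667 = 226.0606; wedge = 21.9333 − 9.5 = 12.4333.
The triangle = ½ × 226.0606 × 12.4333 = 1405.34.

1405.34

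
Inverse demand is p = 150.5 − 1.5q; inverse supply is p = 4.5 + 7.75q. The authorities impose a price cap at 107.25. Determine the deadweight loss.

Competitive equilibrium: 150.5 − 1.5q = 4.5 + 7.75q → q* = 15.7838, p* = 126.8243.
At the ceiling p = 107.25, quantity supplied = (107.25 − 4.5)/7.75 = 13.2581.
Willingness to pay at q' = 13.2581: 150.5 − 1.5·13.2581 = 130.6129.
Δq = 15.7838 − 13.2581 = 2.5257; wedge = 130.6129 − 107.25 = 23.3629.
The triangle = ½ × 2.5257 × 23.3629 = 29.50.

29.50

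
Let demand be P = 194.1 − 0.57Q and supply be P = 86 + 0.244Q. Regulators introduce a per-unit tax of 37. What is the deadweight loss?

840.91

Competitive equilibrium: 194.1 − 0.57Q = 86 + 0.244Q → Q* = 132.801, P* = 118.4034.
With the tax, the buyer price exceeds the seller price by 37: (194.1 − 0.57Q) − (86 + 0.244Q) = 37 → Q' = 87.3464.
ΔQ = 132.801 − 87.3464 = 45.4546; the wedge equals the tax, 37.
Deadweight loss = ½ × 45.4546 × 37 = 840.91.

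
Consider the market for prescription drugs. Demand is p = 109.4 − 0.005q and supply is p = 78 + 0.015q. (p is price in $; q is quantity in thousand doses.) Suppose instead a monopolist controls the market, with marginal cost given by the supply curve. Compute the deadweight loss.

$985.96 thousand

Competitive equilibrium: 109.4 − 0.005q = 78 + 0.015q → q* = 1570, p* = 101.55.
Marginal revenue: MR = 109.4 − 0.01q. Set MR = MC: 109.4 − 0.01q = 78 + 0.015q → q_m = 1256.
Price p_m = 109.4 − 0.005·1256 = 103.12; MC(q_m) = 78 + 0.015·1256 = 96.84.
Competitive q* = 1570, so Δq = 314; wedge = 103.12 − 96.84 = 6.28.
Deadweight loss = ½ × 314 × 6.28 = $985.96 thousand.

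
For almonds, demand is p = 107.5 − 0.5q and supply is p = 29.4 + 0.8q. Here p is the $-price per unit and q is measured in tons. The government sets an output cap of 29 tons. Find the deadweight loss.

Competitive equilibrium: 107.5 − 0.5q = 29.4 + 0.8q → q* = 60.0769, p* = 77.4615.
At q = 29: demand price = 107.5 − 0.5·29 = 93; supply price = 29.4 + 0.8·29 = 52.6.
Δq = 60.0769 − 29 = 31.0769; wedge = 93 − 52.6 = 40.4.
DWL = ½ × 31.0769 × 40.4 = $627.75.

$627.75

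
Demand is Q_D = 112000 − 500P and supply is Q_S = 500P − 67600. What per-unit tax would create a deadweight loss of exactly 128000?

32

In inverse form: demand P = 224 − 0.002Q, supply P = 135.2 + 0.002Q.
Competitive equilibrium: 224 − 0.002Q = 135.2 + 0.002Q → Q* = 22200, P* = 179.6.
A tax t gives ΔQ = t/0.004 and wedge t, so DWL = t²/0.008.
t²/0.008 = 128000 → t² = 1024 → t = 32.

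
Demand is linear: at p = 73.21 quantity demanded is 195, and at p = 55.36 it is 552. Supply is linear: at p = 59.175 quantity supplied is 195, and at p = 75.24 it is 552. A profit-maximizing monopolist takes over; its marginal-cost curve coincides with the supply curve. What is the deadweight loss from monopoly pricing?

Demand slope = (55.36 − 73.21)/(552 − 195) = −0.05, so p = 82.96 − 0.05q.
Supply slope = (75.24 − 59.175)/(552 − 195) = 0.045, so p = 50.4 + 0.045q.
Competitive equilibrium: 82.96 − 0.05q = 50.4 + 0.045q → q* = 342.7368, p* = 65.8232.
Marginal revenue: MR = 82.96 − 0.1q. Set MR = MC: 82.96 − 0.1q = 50.4 + 0.045q → q_m = 224.5517.
Price p_m = 82.96 − 0.05·224.5517 = 71.7324; MC(q_m) = 50.4 + 0.045·224.5517 = 60.5048.
Competitive q* = 342.7368, so Δq = 118.1851; wedge = 71.7324 − 60.5048 = 11.2276.
Deadweight loss = ½ × 118.1851 × 11.2276 = 663.47.

663.47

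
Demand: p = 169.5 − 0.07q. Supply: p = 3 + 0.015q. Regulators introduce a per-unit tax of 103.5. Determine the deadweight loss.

Competitive equilibrium: 169.5 − 0.07q = 3 + 0.015q → q* = 1958.82353, p* = 32.38235.
With the tax, the buyer price exceeds the seller price by 103.5: (169.5 − 0.07q) − (3 + 0.015q) = 103.5 → q' = 741.17647.
Δq = 1958.82353 − 741.17647 = 1217.64706; the wedge equals the tax, 103.5.
Welfare loss = ½ × 1217.64706 × 103.5 = 63013.24.

63013.24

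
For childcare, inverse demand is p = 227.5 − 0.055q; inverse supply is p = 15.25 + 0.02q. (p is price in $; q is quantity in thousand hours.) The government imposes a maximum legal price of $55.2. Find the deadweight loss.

$25989.61 thousand

Competitive equilibrium: 227.5 − 0.055q = 15.25 + 0.02q → q* = 2830, p* = 71.85.
At the ceiling p = 55.2, quantity supplied = (55.2 − 15.25)/0.02 = 1997.5.
Willingness to pay at q' = 1997.5: 227.5 − 0.055·1997.5 = 117.6375.
Δq = 2830 − 1997.5 = 832.5; wedge = 117.6375 − 55.2 = 62.4375.
Deadweight loss = ½ × 832.5 × 62.4375 = $25989.61 thousand.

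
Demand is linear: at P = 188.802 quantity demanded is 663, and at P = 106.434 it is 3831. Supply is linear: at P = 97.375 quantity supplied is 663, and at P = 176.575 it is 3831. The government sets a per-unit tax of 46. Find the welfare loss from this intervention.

Demand slope = (106.434 − 188.802)/(3831 − 663) = −0.026, so P = 206.04 − 0.026Q.
Supply slope = (176.575 − 97.375)/(3831 − 663) = 0.025, so P = 80.8 + 0.025Q.
Competitive equilibrium: 206.04 − 0.026Q = 80.8 + 0.025Q → Q* = 2455.6863, P* = 142.1922.
With the tax, the buyer price exceeds the seller price by 46: (206.04 − 0.026Q) − (80.8 + 0.025Q) = 46 → Q' = 1553.7255.
ΔQ = 2455.6863 − 1553.7255 = 901.9608; the wedge equals the tax, 46.
The triangle = ½ × 901.9608 × 46 = 20745.10.

20745.10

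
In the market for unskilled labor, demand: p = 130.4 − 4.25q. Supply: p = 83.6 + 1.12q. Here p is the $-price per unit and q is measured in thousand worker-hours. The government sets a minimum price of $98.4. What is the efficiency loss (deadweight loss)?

$3.77 thousand

Competitive equilibrium: 130.4 − 4.25q = 83.6 + 1.12q → q* = 8.7151, p* = 93.3609.
At the floor p = 98.4, quantity demanded = (130.4 − 98.4)/4.25 = 7.5294.
Sellers' marginal cost at q' = 7.5294: 83.6 + 1.12·7.5294 = 92.0329.
Δq = 8.7151 − 7.5294 = 1.1857; wedge = 98.4 − 92.0329 = 6.3671.
Deadweight loss = ½ × 1.1857 × 6.3671 = $3.77 thousand.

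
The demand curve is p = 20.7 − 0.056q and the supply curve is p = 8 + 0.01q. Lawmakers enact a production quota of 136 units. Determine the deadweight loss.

Competitive equilibrium: 20.7 − 0.056q = 8 + 0.01q → q* = 192.4242, p* = 9.9242.
At q = 136: demand price = 20.7 − 0.056·136 = 13.084; supply price = 8 + 0.01·136 = 9.36.
Δq = 192.4242 − 136 = 56.4242; wedge = 13.084 − 9.36 = 3.724.
Deadweight loss = ½ × 56.4242 × 3.724 = 105.06.

105.06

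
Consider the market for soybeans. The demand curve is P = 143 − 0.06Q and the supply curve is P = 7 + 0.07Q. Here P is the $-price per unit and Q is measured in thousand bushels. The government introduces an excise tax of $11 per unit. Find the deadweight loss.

$465.38 thousand

Competitive equilibrium: 143 − 0.06Q = 7 + 0.07Q → Q* = 1046.1538, P* = 80.2308.
With the tax, the buyer price exceeds the seller price by 11: (143 − 0.06Q) − (7 + 0.07Q) = 11 → Q' = 961.5385.
ΔQ = 1046.1538 − 961.5385 = 84.6153; the wedge equals the tax, 11.
The triangle = ½ × 84.6153 × 11 = $465.38 thousand.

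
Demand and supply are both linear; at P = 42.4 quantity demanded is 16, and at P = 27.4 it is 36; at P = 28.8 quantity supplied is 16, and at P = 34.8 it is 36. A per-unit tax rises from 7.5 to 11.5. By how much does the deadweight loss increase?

Demand slope = (27.4 − 42.4)/(36 − 16) = −0.75, so P = 54.4 − 0.75Q.
Supply slope = (34.8 − 28.8)/(36 − 16) = 0.3, so P = 24 + 0.3Q.
Competitive equilibrium: 54.4 − 0.75Q = 24 + 0.3Q → Q* = 28.9524, P* = 32.6857.
For a per-unit tax t: ΔQ = t/1.05, so DWL = ½·t·(t/1.05) = t²/2.1.
At t = 7.5: DWL = 26.786. At t = 11.5: DWL = 62.976.
Increase = 62.976 − 26.786 = 36.19.

36.19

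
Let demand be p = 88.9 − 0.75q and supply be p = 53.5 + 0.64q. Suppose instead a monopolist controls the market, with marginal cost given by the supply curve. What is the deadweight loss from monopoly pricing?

55.37

Competitive equilibrium: 88.9 − 0.75q = 53.5 + 0.64q → q* = 25.4676, p* = 69.7993.
Marginal revenue: MR = 88.9 − 1.5q. Set MR = MC: 88.9 − 1.5q = 53.5 + 0.64q → q_m = 16.5421.
Price p_m = 88.9 − 0.75·16.5421 = 76.4934; MC(q_m) = 53.5 + 0.64·16.5421 = 64.0869.
Competitive q* = 25.4676, so Δq = 8.9255; wedge = 76.4934 − 64.0869 = 12.4065.
Deadweight loss = ½ × 8.9255 × 12.4065 = 55.37.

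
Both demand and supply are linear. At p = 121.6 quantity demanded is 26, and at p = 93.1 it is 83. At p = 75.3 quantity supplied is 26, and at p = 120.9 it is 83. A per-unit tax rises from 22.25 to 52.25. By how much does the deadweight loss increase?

859.62

Demand slope = (93.1 − 121.6)/(83 − 26) = −0.5, so p = 134.6 − 0.5q.
Supply slope = (120.9 − 75.3)/(83 − 26) = 0.8, so p = 54.5 + 0.8q.
Competitive equilibrium: 134.6 − 0.5q = 54.5 + 0.8q → q* = 61.6154, p* = 103.7923.
For a per-unit tax t: Δq = t/1.3, so DWL = ½·t·(t/1.3) = t²/2.6.
At t = 22.25: DWL = 190.409. At t = 52.25: DWL = 1050.024.
Increase = 1050.024 − 190.409 = 859.62.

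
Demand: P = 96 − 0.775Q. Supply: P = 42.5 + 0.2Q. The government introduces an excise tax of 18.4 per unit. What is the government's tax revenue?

Competitive equilibrium: 96 − 0.775Q = 42.5 + 0.2Q → Q* = 54.8718, P* = 53.4744.
With the tax, the buyer price exceeds the seller price by 18.4: (96 − 0.775Q) − (42.5 + 0.2Q) = 18.4 → Q' = 36.
Tax revenue = 18.4 × 36 = 662.40.

662.40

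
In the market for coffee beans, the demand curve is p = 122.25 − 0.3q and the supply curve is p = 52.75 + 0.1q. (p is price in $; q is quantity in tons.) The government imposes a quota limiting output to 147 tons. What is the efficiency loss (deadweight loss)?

Competitive equilibrium: 122.25 − 0.3q = 52.75 + 0.1q → q* = 173.75, p* = 70.125.
At q = 147: demand price = 122.25 − 0.3·147 = 78.15; supply price = 52.75 + 0.1·147 = 67.45.
Δq = 173.75 − 147 = 26.75; wedge = 78.15 − 67.45 = 10.7.
DWL = ½ × 26.75 × 10.7 = $143.11.

$143.11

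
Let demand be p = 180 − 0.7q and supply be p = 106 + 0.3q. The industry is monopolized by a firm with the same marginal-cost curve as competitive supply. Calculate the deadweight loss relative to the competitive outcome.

464.23

Competitive equilibrium: 180 − 0.7q = 106 + 0.3q → q* = 74, p* = 128.2.
Marginal revenue: MR = 180 − 1.4q. Set MR = MC: 180 − 1.4q = 106 + 0.3q → q_m = 43.5294.
Price p_m = 180 − 0.7·43.5294 = 149.5294; MC(q_m) = 106 + 0.3·43.5294 = 119.0588.
Competitive q* = 74, so Δq = 30.4706; wedge = 149.5294 − 119.0588 = 30.4706.
The triangle = ½ × 30.4706 × 30.4706 = 464.23.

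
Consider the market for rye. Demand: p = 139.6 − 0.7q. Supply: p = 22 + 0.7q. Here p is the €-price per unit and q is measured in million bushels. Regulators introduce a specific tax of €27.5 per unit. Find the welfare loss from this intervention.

€270.09 million

Competitive equilibrium: 139.6 − 0.7q = 22 + 0.7q → q* = 84, p* = 80.8.
With the tax, the buyer price exceeds the seller price by 27.5: (139.6 − 0.7q) − (22 + 0.7q) = 27.5 → q' = 64.3571.
Δq = 84 − 64.3571 = 19.6429; the wedge equals the tax, 27.5.
The triangle = ½ × 19.6429 × 27.5 = €270.09 million.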